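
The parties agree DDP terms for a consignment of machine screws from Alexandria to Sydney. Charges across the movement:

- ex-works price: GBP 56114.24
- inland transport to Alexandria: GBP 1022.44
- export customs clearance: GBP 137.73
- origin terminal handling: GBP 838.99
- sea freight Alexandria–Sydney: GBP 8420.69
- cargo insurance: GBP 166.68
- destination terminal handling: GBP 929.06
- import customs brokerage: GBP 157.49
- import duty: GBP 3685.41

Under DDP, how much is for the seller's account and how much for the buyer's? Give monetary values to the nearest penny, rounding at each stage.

Seller: GBP 71472.73; buyer: GBP 0.00

DDP: the seller bears all costs including import duty.
Seller's account: goods 56114.24 + inland to port 1022.44 + export clearance 137.73 + origin terminal 838.99 + freight 8420.69 + insurance 166.68 + destination terminal 929.06 + brokerage 157.49 + duty 3685.41 = 71472.73
Buyer's account: 0.00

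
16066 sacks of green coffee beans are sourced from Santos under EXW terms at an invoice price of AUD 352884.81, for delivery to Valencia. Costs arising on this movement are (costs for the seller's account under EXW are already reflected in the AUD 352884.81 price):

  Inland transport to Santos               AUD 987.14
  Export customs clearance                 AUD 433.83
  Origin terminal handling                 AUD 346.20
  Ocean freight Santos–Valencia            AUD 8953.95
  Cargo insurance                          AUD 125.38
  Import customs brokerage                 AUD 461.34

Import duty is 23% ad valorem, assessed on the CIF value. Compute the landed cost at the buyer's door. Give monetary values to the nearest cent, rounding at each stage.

Total landed cost: AUD 447850.85

EXW: the seller makes goods available at their premises; the buyer bears all onward costs.
CIF value = EXW price + inland to port + export clearance + origin terminal + freight + insurance = 352884.81 + 987.14 + 433.83 + 346.20 + 8953.95 + 125.38 = 363731.31
Import duty = 363731.31 × 23% = 83658.20
Buyer bears: inland to port 987.14 + export clearance 433.83 + origin terminal 346.20 + freight 8953.95 + insurance 125.38 + brokerage 461.34 + duty 83658.20 = 94966.04
Landed cost = invoice 352884.81 + 94966.04 = 447850.85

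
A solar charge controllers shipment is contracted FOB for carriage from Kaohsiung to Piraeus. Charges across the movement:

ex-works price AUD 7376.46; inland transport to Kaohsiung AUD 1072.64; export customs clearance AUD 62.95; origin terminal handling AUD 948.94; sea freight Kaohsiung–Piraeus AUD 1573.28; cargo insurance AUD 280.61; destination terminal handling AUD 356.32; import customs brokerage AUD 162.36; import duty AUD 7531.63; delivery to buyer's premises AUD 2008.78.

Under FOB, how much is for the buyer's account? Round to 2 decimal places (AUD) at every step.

FOB: the seller bears costs until goods are on board at the origin port; the buyer bears freight, insurance and all costs thereafter.
Seller's account: goods 7376.46 + inland to port 1072.64 + export clearance 62.95 + origin terminal 948.94 = 9460.99
Buyer's account: freight 1573.28 + insurance 280.61 + destination terminal 356.32 + brokerage 162.36 + duty 7531.63 + delivery 2008.78 = 11912.98

Buyer's account: AUD 11912.98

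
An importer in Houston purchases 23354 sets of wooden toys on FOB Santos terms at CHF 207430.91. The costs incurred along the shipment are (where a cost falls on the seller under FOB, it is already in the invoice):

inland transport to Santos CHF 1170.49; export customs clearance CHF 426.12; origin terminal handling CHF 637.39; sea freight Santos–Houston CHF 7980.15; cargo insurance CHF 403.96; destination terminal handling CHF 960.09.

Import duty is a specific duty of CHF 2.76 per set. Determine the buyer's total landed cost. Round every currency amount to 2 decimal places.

FOB: the seller bears costs until goods are on board at the origin port; the buyer bears freight, insurance and all costs thereafter.
Already in the invoice (seller's account under FOB): inland to port, export clearance, origin terminal — exclude.
CIF value = FOB price + freight + insurance = 207430.91 + 7980.15 + 403.96 = 215815.02
Import duty = 23354 × 2.76 = 64457.04
Buyer bears: freight 7980.15 + insurance 403.96 + destination terminal 960.09 + duty 64457.04 = 73801.24
Landed cost = invoice 207430.91 + 73801.24 = 281232.15

Total landed cost: CHF 281232.15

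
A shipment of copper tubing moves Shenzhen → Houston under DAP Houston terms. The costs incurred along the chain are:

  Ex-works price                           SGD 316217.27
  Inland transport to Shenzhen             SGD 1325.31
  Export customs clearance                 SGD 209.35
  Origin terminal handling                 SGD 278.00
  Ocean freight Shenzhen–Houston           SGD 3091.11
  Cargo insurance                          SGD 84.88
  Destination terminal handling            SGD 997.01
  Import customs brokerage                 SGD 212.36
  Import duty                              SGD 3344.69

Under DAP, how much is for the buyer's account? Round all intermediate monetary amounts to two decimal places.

Buyer's account: SGD 3557.05

DAP: the seller bears all costs to the named destination except import duty and clearance.
Seller's account: goods 316217.27 + inland to port 1325.31 + export clearance 209.35 + origin terminal 278.00 + freight 3091.11 + insurance 84.88 + destination terminal 997.01 = 322202.93
Buyer's account: brokerage 212.36 + duty 3344.69 = 3557.05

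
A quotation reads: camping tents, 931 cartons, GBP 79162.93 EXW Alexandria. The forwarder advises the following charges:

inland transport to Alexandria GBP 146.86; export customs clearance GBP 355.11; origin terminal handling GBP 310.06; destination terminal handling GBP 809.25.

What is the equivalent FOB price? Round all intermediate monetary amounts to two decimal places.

FOB price: GBP 79974.96

Not relevant to the conversion: destination terminal — on the buyer under both terms; not part of either seller's price.
From EXW to FOB, the seller additionally bears: inland to port, export clearance, origin terminal.
FOB price = 79162.93 + 146.86 + 355.11 + 310.06 = 79974.96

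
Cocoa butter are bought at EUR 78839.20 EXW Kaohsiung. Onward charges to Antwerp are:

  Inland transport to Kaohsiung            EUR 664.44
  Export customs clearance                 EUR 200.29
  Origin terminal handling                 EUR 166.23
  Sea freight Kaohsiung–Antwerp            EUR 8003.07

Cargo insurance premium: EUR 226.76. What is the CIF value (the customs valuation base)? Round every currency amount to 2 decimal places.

CIF = EXW price + pre-shipment costs + freight + insurance
CIF = 78839.20 + 664.44 + 200.29 + 166.23 + 8003.07 + 226.76 = 88099.99

CIF value: EUR 88099.99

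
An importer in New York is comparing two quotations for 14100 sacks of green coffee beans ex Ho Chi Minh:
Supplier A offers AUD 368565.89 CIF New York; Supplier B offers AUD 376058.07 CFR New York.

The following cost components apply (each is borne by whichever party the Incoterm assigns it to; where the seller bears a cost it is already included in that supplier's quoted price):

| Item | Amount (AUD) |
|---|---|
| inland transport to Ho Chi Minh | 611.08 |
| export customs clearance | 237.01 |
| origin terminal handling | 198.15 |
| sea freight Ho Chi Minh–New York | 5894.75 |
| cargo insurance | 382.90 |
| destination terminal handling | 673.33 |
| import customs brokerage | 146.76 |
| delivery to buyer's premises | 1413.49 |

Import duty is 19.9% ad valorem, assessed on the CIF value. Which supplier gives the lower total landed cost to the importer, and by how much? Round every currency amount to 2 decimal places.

Supplier A is cheaper by AUD 9442.22

Supplier A (CIF):
The CIF price already equals the CIF value: 368565.89
Import duty = 368565.89 × 19.9% = 73344.61
Buyer bears (A): 673.33 + 146.76 + 1413.49 = 2233.58
Landed cost (A) = invoice 368565.89 + 2233.58 + duty 73344.61 = 444144.08
Supplier B (CFR):
CIF value = CFR price + insurance = 376058.07 + 382.90 = 376440.97
Import duty = 376440.97 × 19.9% = 74911.75
Buyer bears (B): 382.90 + 673.33 + 146.76 + 1413.49 = 2616.48
Landed cost (B) = invoice 376058.07 + 2616.48 + duty 74911.75 = 453586.30
Difference = |444144.08 − 453586.30| = 9442.22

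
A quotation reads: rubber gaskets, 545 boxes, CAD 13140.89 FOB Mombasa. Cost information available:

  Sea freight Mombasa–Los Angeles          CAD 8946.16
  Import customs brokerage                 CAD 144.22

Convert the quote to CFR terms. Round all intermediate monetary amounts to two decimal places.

Not relevant to the conversion: brokerage — on the buyer under both terms; not part of either seller's price.
From FOB to CFR, the seller additionally bears: freight.
CFR price = 13140.89 + 8946.16 = 22087.05

CFR price: CAD 22087.05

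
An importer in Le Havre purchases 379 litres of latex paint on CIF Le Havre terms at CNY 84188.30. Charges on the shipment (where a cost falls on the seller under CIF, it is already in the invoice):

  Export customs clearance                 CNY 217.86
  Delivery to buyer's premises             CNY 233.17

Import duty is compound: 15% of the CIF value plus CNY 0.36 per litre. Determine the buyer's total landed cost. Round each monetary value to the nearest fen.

CIF: the seller pays costs through ocean freight and marine insurance to the destination port.
Already in the invoice (seller's account under CIF): export clearance — exclude.
The CIF price already equals the CIF value: 84188.30
Ad valorem component: 84188.30 × 15% = 12628.25
Specific component: 379 × 0.36 = 136.44
Import duty = 12628.25 + 136.44 = 12764.69
Buyer bears: delivery 233.17 + duty 12764.69 = 12997.86
Landed cost = invoice 84188.30 + 12997.86 = 97186.16

Total landed cost: CNY 97186.16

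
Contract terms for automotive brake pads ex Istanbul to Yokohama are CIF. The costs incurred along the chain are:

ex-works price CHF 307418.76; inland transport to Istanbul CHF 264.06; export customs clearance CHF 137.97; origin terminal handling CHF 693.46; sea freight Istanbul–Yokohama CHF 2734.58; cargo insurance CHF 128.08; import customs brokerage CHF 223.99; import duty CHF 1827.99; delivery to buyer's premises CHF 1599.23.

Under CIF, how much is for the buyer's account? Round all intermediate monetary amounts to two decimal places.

Buyer's account: CHF 3651.21

CIF: the seller pays costs through ocean freight and marine insurance to the destination port.
Seller's account: goods 307418.76 + inland to port 264.06 + export clearance 137.97 + origin terminal 693.46 + freight 2734.58 + insurance 128.08 = 311376.91
Buyer's account: brokerage 223.99 + duty 1827.99 + delivery 1599.23 = 3651.21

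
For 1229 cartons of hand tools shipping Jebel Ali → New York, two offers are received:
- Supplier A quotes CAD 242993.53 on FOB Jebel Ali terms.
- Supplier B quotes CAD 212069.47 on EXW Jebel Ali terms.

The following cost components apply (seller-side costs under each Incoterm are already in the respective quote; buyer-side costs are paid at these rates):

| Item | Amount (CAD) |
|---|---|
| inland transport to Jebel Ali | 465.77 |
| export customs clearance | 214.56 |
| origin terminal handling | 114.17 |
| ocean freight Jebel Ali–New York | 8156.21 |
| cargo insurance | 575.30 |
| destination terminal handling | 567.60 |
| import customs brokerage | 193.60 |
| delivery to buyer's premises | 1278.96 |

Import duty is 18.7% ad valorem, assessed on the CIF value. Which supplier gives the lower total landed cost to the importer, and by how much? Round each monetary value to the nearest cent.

Supplier B is cheaper by CAD 35763.79

Supplier A (FOB):
CIF value = FOB price + freight + insurance = 242993.53 + 8156.21 + 575.30 = 251725.04
Import duty = 251725.04 × 18.7% = 47072.58
Buyer bears (A): 8156.21 + 575.30 + 567.60 + 193.60 + 1278.96 = 10771.67
Landed cost (A) = invoice 242993.53 + 10771.67 + duty 47072.58 = 300837.78
Supplier B (EXW):
CIF value = EXW price + inland to port + export clearance + origin terminal + freight + insurance = 212069.47 + 465.77 + 214.56 + 114.17 + 8156.21 + 575.30 = 221595.48
Import duty = 221595.48 × 18.7% = 41438.35
Buyer bears (B): 465.77 + 214.56 + 114.17 + 8156.21 + 575.30 + 567.60 + 193.60 + 1278.96 = 11566.17
Landed cost (B) = invoice 212069.47 + 11566.17 + duty 41438.35 = 265073.99
Difference = |300837.78 − 265073.99| = 35763.79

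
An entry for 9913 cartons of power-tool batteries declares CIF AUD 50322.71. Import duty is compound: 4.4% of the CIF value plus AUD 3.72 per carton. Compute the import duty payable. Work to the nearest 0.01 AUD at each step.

Ad valorem component: 50322.71 × 4.4% = 2214.20
Specific component: 9913 × 3.72 = 36876.36
Import duty = 2214.20 + 36876.36 = 39090.56

Import duty: AUD 39090.56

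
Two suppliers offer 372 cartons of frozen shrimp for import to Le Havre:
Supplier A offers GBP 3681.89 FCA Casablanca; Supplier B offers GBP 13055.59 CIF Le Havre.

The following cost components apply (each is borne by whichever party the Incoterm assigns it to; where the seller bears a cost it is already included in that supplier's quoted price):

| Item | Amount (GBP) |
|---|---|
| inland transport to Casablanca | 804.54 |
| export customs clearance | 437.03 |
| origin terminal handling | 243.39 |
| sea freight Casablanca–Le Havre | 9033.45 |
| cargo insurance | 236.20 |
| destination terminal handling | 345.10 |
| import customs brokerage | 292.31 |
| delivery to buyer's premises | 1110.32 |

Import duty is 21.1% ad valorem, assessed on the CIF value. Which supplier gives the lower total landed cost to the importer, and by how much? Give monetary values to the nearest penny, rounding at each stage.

Supplier A (FCA):
CIF value = FCA price + origin terminal + freight + insurance = 3681.89 + 243.39 + 9033.45 + 236.20 = 13194.93
Import duty = 13194.93 × 21.1% = 2784.13
Buyer bears (A): 243.39 + 9033.45 + 236.20 + 345.10 + 292.31 + 1110.32 = 11260.77
Landed cost (A) = invoice 3681.89 + 11260.77 + duty 2784.13 = 17726.79
Supplier B (CIF):
The CIF price already equals the CIF value: 13055.59
Import duty = 13055.59 × 21.1% = 2754.73
Buyer bears (B): 345.10 + 292.31 + 1110.32 = 1747.73
Landed cost (B) = invoice 13055.59 + 1747.73 + duty 2754.73 = 17558.05
Difference = |17726.79 − 17558.05| = 168.74

Supplier B is cheaper by GBP 168.74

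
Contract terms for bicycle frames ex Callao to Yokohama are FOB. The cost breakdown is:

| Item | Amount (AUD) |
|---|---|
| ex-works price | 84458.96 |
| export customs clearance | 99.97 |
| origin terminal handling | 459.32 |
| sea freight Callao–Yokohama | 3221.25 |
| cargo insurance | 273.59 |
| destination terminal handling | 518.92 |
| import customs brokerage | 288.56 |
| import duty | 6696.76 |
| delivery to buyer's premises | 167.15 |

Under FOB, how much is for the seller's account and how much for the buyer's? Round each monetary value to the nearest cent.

FOB: the seller bears costs until goods are on board at the origin port; the buyer bears freight, insurance and all costs thereafter.
Seller's account: goods 84458.96 + export clearance 99.97 + origin terminal 459.32 = 85018.25
Buyer's account: freight 3221.25 + insurance 273.59 + destination terminal 518.92 + brokerage 288.56 + duty 6696.76 + delivery 167.15 = 11166.23

Seller: AUD 85018.25; buyer: AUD 11166.23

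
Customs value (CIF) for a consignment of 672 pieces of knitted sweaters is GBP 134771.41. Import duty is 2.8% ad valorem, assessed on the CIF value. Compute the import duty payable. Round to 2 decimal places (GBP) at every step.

Import duty = 134771.41 × 2.8% = 3773.60

Import duty: GBP 3773.60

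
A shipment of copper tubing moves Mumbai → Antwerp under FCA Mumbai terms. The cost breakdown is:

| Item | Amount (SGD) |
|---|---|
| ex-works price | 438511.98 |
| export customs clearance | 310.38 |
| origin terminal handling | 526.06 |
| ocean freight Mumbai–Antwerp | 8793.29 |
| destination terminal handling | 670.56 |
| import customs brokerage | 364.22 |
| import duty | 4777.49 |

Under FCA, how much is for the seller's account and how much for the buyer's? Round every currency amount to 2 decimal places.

Seller: SGD 438822.36; buyer: SGD 15131.62

FCA: the seller delivers export-cleared goods to the carrier; the buyer bears costs from that point.
Seller's account: goods 438511.98 + export clearance 310.38 = 438822.36
Buyer's account: origin terminal 526.06 + freight 8793.29 + destination terminal 670.56 + brokerage 364.22 + duty 4777.49 = 15131.62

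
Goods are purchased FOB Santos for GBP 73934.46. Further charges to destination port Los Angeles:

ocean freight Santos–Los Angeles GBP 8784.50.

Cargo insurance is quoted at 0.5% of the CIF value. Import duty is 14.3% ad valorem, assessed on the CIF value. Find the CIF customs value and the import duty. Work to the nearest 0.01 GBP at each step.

CIF value: GBP 83134.63; import duty: GBP 11888.25

Let C be the CIF value. C = FOB price + freight + 0.5% × C
C − 0.5% × C = 73934.46 + 8784.50
0.995 × C = 82718.96
C = 82718.96 / 0.995 = 83134.63
Insurance premium = 0.5% × 83134.63 = 415.67
Import duty = 83134.63 × 14.3% = 11888.25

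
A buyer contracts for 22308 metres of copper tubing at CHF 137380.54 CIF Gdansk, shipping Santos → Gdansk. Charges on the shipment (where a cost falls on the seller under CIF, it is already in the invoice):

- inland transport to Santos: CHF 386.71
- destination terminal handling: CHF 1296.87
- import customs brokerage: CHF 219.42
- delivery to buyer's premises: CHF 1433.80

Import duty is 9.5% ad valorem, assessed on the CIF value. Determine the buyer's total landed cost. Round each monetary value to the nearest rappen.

CIF: the seller pays costs through ocean freight and marine insurance to the destination port.
Already in the invoice (seller's account under CIF): inland to port — exclude.
The CIF price already equals the CIF value: 137380.54
Import duty = 137380.54 × 9.5% = 13051.15
Buyer bears: destination terminal 1296.87 + brokerage 219.42 + delivery 1433.80 + duty 13051.15 = 16001.24
Landed cost = invoice 137380.54 + 16001.24 = 153381.78

Total landed cost: CHF 153381.78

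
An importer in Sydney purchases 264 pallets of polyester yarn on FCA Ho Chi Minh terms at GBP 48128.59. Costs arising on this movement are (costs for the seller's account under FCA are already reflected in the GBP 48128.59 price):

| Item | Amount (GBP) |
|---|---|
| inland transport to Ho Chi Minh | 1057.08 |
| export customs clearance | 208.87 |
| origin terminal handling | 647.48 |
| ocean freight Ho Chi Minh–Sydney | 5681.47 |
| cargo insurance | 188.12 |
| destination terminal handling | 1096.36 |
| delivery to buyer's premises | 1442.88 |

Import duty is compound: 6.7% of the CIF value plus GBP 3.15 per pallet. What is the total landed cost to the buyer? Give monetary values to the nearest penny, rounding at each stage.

FCA: the seller delivers export-cleared goods to the carrier; the buyer bears costs from that point.
Already in the invoice (seller's account under FCA): inland to port, export clearance — exclude.
CIF value = FCA price + origin terminal + freight + insurance = 48128.59 + 647.48 + 5681.47 + 188.12 = 54645.66
Ad valorem component: 54645.66 × 6.7% = 3661.26
Specific component: 264 × 3.15 = 831.60
Import duty = 3661.26 + 831.60 = 4492.86
Buyer bears: origin terminal 647.48 + freight 5681.47 + insurance 188.12 + destination terminal 1096.36 + delivery 1442.88 + duty 4492.86 = 13549.17
Landed cost = invoice 48128.59 + 13549.17 = 61677.76

Total landed cost: GBP 61677.76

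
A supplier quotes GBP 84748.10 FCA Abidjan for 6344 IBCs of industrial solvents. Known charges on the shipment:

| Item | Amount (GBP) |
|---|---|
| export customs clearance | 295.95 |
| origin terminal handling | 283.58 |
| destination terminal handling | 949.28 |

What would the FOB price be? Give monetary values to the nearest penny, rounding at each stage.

FOB price: GBP 85031.68

Not relevant to the conversion: export clearance — on the seller under both FCA and FOB; already in the FCA price and stays in the FOB price. destination terminal — on the buyer under both terms; not part of either seller's price.
From FCA to FOB, the seller additionally bears: origin terminal.
FOB price = 84748.10 + 283.58 = 85031.68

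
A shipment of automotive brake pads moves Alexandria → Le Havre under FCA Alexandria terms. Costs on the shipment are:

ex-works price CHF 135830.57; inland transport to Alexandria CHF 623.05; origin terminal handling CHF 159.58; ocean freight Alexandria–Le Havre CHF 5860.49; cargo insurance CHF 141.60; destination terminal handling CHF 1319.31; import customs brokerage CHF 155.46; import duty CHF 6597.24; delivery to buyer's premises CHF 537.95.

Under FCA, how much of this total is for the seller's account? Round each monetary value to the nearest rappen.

Seller's account: CHF 136453.62

FCA: the seller delivers export-cleared goods to the carrier; the buyer bears costs from that point.
Seller's account: goods 135830.57 + inland to port 623.05 = 136453.62
Buyer's account: origin terminal 159.58 + freight 5860.49 + insurance 141.60 + destination terminal 1319.31 + brokerage 155.46 + duty 6597.24 + delivery 537.95 = 14771.63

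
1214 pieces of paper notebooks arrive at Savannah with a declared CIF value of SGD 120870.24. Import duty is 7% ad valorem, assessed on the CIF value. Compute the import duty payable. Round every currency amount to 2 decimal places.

Import duty = 120870.24 × 7% = 8460.92

Import duty: SGD 8460.92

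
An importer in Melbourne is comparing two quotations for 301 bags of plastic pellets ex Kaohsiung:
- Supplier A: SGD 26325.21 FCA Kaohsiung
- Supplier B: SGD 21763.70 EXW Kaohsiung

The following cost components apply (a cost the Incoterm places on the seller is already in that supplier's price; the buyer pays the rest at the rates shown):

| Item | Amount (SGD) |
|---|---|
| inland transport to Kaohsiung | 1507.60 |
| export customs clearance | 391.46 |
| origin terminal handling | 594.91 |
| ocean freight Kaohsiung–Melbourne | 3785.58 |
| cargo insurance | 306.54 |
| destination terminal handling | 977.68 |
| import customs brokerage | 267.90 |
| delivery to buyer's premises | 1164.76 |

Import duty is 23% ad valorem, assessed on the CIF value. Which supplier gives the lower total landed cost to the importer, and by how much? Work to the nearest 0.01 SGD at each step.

Supplier B is cheaper by SGD 3274.82

Supplier A (FCA):
CIF value = FCA price + origin terminal + freight + insurance = 26325.21 + 594.91 + 3785.58 + 306.54 = 31012.24
Import duty = 31012.24 × 23% = 7132.82
Buyer bears (A): 594.91 + 3785.58 + 306.54 + 977.68 + 267.90 + 1164.76 = 7097.37
Landed cost (A) = invoice 26325.21 + 7097.37 + duty 7132.82 = 40555.40
Supplier B (EXW):
CIF value = EXW price + inland to port + export clearance + origin terminal + freight + insurance = 21763.70 + 1507.60 + 391.46 + 594.91 + 3785.58 + 306.54 = 28349.79
Import duty = 28349.79 × 23% = 6520.45
Buyer bears (B): 1507.60 + 391.46 + 594.91 + 3785.58 + 306.54 + 977.68 + 267.90 + 1164.76 = 8996.43
Landed cost (B) = invoice 21763.70 + 8996.43 + duty 6520.45 = 37280.58
Difference = |40555.40 − 37280.58| = 3274.82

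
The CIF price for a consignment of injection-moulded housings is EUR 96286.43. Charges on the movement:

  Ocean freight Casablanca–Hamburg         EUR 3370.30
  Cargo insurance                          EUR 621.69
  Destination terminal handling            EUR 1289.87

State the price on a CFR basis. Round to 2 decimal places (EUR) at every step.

CFR price: EUR 95664.74

Not relevant to the conversion: freight — on the seller under both CIF and CFR; already in the CIF price and stays in the CFR price. destination terminal — on the buyer under both terms; not part of either seller's price.
From CIF to CFR, the seller no longer bears: insurance.
CFR price = 96286.43 − 621.69 = 95664.74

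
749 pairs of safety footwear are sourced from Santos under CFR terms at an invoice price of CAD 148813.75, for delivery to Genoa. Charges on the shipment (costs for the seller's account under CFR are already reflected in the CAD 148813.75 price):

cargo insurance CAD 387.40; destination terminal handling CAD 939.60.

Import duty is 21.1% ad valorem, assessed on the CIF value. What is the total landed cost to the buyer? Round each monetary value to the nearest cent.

CFR: the seller pays costs through ocean freight to the destination port, but not insurance.
CIF value = CFR price + insurance = 148813.75 + 387.40 = 149201.15
Import duty = 149201.15 × 21.1% = 31481.44
Buyer bears: insurance 387.40 + destination terminal 939.60 + duty 31481.44 = 32808.44
Landed cost = invoice 148813.75 + 32808.44 = 181622.19

Total landed cost: CAD 181622.19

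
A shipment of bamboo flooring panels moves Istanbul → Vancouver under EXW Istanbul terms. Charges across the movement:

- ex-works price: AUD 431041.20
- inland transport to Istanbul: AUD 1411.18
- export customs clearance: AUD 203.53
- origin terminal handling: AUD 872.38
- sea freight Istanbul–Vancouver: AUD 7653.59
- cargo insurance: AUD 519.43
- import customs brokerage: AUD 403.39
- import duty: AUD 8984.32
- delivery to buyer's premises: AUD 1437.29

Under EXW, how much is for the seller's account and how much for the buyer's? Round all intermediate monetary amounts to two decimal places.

Seller: AUD 431041.20; buyer: AUD 21485.11

EXW: the seller makes goods available at their premises; the buyer bears all onward costs.
Seller's account: goods 431041.20 = 431041.20
Buyer's account: inland to port 1411.18 + export clearance 203.53 + origin terminal 872.38 + freight 7653.59 + insurance 519.43 + brokerage 403.39 + duty 8984.32 + delivery 1437.29 = 21485.11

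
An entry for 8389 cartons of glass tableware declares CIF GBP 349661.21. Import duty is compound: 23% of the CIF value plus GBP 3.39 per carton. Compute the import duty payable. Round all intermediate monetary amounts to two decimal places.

Import duty: GBP 108860.79

Ad valorem component: 349661.21 × 23% = 80422.08
Specific component: 8389 × 3.39 = 28438.71
Import duty = 80422.08 + 28438.71 = 108860.79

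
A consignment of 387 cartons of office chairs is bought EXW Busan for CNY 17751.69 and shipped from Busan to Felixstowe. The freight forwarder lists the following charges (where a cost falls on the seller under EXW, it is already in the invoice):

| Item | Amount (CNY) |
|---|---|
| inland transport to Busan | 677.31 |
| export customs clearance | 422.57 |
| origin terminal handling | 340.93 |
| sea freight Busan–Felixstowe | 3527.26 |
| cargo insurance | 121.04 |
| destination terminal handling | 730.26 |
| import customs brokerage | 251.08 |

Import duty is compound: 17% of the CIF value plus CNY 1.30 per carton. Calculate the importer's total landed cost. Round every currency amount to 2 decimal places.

EXW: the seller makes goods available at their premises; the buyer bears all onward costs.
CIF value = EXW price + inland to port + export clearance + origin terminal + freight + insurance = 17751.69 + 677.31 + 422.57 + 340.93 + 3527.26 + 121.04 = 22840.80
Ad valorem component: 22840.80 × 17% = 3882.94
Specific component: 387 × 1.30 = 503.10
Import duty = 3882.94 + 503.10 = 4386.04
Buyer bears: inland to port 677.31 + export clearance 422.57 + origin terminal 340.93 + freight 3527.26 + insurance 121.04 + destination terminal 730.26 + brokerage 251.08 + duty 4386.04 = 10456.49
Landed cost = invoice 17751.69 + 10456.49 = 28208.18

Total landed cost: CNY 28208.18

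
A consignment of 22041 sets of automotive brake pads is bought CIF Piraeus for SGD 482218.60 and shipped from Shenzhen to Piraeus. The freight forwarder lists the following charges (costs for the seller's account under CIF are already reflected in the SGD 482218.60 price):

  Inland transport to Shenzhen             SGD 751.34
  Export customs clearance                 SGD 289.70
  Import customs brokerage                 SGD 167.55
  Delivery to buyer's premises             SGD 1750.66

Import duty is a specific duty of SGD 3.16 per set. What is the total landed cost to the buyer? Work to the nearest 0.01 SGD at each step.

Total landed cost: SGD 553786.37

CIF: the seller pays costs through ocean freight and marine insurance to the destination port.
Already in the invoice (seller's account under CIF): inland to port, export clearance — exclude.
The CIF price already equals the CIF value: 482218.60
Import duty = 22041 × 3.16 = 69649.56
Buyer bears: brokerage 167.55 + delivery 1750.66 + duty 69649.56 = 71567.77
Landed cost = invoice 482218.60 + 71567.77 = 553786.37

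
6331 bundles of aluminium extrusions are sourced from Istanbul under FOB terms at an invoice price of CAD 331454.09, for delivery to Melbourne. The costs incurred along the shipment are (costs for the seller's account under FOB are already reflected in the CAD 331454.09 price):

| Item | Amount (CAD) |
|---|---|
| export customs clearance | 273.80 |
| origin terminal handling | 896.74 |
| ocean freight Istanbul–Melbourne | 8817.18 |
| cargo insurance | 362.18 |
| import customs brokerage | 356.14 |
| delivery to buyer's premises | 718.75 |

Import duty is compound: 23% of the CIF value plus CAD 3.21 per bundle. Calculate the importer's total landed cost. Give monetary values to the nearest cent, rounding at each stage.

Total landed cost: CAD 440376.54

FOB: the seller bears costs until goods are on board at the origin port; the buyer bears freight, insurance and all costs thereafter.
Already in the invoice (seller's account under FOB): export clearance, origin terminal — exclude.
CIF value = FOB price + freight + insurance = 331454.09 + 8817.18 + 362.18 = 340633.45
Ad valorem component: 340633.45 × 23% = 78345.69
Specific component: 6331 × 3.21 = 20322.51
Import duty = 78345.69 + 20322.51 = 98668.20
Buyer bears: freight 8817.18 + insurance 362.18 + brokerage 356.14 + delivery 718.75 + duty 98668.20 = 108922.45
Landed cost = invoice 331454.09 + 108922.45 = 440376.54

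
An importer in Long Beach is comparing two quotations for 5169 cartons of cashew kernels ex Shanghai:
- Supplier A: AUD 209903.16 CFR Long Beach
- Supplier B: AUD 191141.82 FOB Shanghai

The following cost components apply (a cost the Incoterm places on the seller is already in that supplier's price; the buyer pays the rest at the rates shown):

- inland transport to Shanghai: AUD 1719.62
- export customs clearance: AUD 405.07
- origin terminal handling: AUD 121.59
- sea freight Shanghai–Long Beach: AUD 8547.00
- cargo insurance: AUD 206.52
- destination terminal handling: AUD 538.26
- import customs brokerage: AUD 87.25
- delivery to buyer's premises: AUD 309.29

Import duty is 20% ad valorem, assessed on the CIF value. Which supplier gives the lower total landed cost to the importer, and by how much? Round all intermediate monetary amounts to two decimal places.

Supplier A (CFR):
CIF value = CFR price + insurance = 209903.16 + 206.52 = 210109.68
Import duty = 210109.68 × 20% = 42021.94
Buyer bears (A): 206.52 + 538.26 + 87.25 + 309.29 = 1141.32
Landed cost (A) = invoice 209903.16 + 1141.32 + duty 42021.94 = 253066.42
Supplier B (FOB):
CIF value = FOB price + freight + insurance = 191141.82 + 8547.00 + 206.52 = 199895.34
Import duty = 199895.34 × 20% = 39979.07
Buyer bears (B): 8547.00 + 206.52 + 538.26 + 87.25 + 309.29 = 9688.32
Landed cost (B) = invoice 191141.82 + 9688.32 + duty 39979.07 = 240809.21
Difference = |253066.42 − 240809.21| = 12257.21

Supplier B is cheaper by AUD 12257.21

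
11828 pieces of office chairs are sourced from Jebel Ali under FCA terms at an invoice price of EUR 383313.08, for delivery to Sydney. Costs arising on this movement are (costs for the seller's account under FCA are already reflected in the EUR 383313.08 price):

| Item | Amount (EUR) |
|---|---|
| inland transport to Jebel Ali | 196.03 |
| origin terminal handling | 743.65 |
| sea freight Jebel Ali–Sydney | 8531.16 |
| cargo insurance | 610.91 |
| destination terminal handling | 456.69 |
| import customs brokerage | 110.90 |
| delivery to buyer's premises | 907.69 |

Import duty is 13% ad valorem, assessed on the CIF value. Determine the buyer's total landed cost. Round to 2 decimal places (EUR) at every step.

FCA: the seller delivers export-cleared goods to the carrier; the buyer bears costs from that point.
Already in the invoice (seller's account under FCA): inland to port — exclude.
CIF value = FCA price + origin terminal + freight + insurance = 383313.08 + 743.65 + 8531.16 + 610.91 = 393198.80
Import duty = 393198.80 × 13% = 51115.84
Buyer bears: origin terminal 743.65 + freight 8531.16 + insurance 610.91 + destination terminal 456.69 + brokerage 110.90 + delivery 907.69 + duty 51115.84 = 62476.84
Landed cost = invoice 383313.08 + 62476.84 = 445789.92

Total landed cost: EUR 445789.92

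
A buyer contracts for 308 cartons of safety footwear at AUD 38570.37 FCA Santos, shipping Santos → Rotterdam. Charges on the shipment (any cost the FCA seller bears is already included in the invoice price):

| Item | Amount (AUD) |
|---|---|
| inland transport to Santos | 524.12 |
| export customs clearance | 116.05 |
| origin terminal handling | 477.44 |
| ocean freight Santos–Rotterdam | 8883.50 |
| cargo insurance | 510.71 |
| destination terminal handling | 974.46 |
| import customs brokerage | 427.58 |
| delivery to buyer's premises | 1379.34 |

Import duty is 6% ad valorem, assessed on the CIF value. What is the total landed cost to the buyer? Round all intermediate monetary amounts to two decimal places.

Total landed cost: AUD 54129.92

FCA: the seller delivers export-cleared goods to the carrier; the buyer bears costs from that point.
Already in the invoice (seller's account under FCA): inland to port, export clearance — exclude.
CIF value = FCA price + origin terminal + freight + insurance = 38570.37 + 477.44 + 8883.50 + 510.71 = 48442.02
Import duty = 48442.02 × 6% = 2906.52
Buyer bears: origin terminal 477.44 + freight 8883.50 + insurance 510.71 + destination terminal 974.46 + brokerage 427.58 + delivery 1379.34 + duty 2906.52 = 15559.55
Landed cost = invoice 38570.37 + 15559.55 = 54129.92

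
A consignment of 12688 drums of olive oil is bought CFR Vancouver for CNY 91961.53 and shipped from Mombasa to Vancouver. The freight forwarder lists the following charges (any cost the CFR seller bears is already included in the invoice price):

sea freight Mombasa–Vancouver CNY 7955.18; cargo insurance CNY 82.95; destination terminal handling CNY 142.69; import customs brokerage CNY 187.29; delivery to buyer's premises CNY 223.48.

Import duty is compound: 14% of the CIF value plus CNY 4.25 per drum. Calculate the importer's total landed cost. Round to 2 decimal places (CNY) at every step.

CFR: the seller pays costs through ocean freight to the destination port, but not insurance.
Already in the invoice (seller's account under CFR): freight — exclude.
CIF value = CFR price + insurance = 91961.53 + 82.95 = 92044.48
Ad valorem component: 92044.48 × 14% = 12886.23
Specific component: 12688 × 4.25 = 53924.00
Import duty = 12886.23 + 53924.00 = 66810.23
Buyer bears: insurance 82.95 + destination terminal 142.69 + brokerage 187.29 + delivery 223.48 + duty 66810.23 = 67446.64
Landed cost = invoice 91961.53 + 67446.64 = 159408.17

Total landed cost: CNY 159408.17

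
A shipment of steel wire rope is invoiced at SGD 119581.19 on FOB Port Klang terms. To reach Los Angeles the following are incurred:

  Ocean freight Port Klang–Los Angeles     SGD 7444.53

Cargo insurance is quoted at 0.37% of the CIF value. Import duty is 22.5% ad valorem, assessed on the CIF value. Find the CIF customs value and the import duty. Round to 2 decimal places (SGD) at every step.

CIF value: SGD 127497.46; import duty: SGD 28686.93

Let C be the CIF value. C = FOB price + freight + 0.37% × C
C − 0.37% × C = 119581.19 + 7444.53
0.9963 × C = 127025.72
C = 127025.72 / 0.9963 = 127497.46
Insurance premium = 0.37% × 127497.46 = 471.74
Import duty = 127497.46 × 22.5% = 28686.93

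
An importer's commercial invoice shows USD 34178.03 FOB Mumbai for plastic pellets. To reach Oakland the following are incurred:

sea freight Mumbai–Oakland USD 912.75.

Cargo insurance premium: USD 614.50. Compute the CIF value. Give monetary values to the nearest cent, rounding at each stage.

CIF = FOB price + freight + insurance
CIF = 34178.03 + 912.75 + 614.50 = 35705.28

CIF value: USD 35705.28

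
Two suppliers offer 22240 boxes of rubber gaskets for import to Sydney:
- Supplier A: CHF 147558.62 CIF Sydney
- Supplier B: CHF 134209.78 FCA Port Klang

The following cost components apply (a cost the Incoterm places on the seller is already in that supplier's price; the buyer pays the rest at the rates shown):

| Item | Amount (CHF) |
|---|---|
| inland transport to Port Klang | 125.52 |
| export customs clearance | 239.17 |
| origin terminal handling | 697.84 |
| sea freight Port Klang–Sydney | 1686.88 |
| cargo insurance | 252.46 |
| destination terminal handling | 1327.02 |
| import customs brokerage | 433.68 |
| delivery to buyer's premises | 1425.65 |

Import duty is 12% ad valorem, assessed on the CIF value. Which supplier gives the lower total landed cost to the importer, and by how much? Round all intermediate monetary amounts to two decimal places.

Supplier A (CIF):
The CIF price already equals the CIF value: 147558.62
Import duty = 147558.62 × 12% = 17707.03
Buyer bears (A): 1327.02 + 433.68 + 1425.65 = 3186.35
Landed cost (A) = invoice 147558.62 + 3186.35 + duty 17707.03 = 168452.00
Supplier B (FCA):
CIF value = FCA price + origin terminal + freight + insurance = 134209.78 + 697.84 + 1686.88 + 252.46 = 136846.96
Import duty = 136846.96 × 12% = 16421.64
Buyer bears (B): 697.84 + 1686.88 + 252.46 + 1327.02 + 433.68 + 1425.65 = 5823.53
Landed cost (B) = invoice 134209.78 + 5823.53 + duty 16421.64 = 156454.95
Difference = |168452.00 − 156454.95| = 11997.05

Supplier B is cheaper by CHF 11997.05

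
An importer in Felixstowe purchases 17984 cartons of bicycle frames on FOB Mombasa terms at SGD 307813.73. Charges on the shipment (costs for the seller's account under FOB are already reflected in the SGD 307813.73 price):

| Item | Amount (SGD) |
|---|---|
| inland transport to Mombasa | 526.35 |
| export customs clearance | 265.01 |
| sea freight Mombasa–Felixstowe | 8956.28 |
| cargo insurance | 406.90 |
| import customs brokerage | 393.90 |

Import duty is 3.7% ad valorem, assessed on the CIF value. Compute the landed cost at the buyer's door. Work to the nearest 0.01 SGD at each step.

Total landed cost: SGD 329306.36

FOB: the seller bears costs until goods are on board at the origin port; the buyer bears freight, insurance and all costs thereafter.
Already in the invoice (seller's account under FOB): inland to port, export clearance — exclude.
CIF value = FOB price + freight + insurance = 307813.73 + 8956.28 + 406.90 = 317176.91
Import duty = 317176.91 × 3.7% = 11735.55
Buyer bears: freight 8956.28 + insurance 406.90 + brokerage 393.90 + duty 11735.55 = 21492.63
Landed cost = invoice 307813.73 + 21492.63 = 329306.36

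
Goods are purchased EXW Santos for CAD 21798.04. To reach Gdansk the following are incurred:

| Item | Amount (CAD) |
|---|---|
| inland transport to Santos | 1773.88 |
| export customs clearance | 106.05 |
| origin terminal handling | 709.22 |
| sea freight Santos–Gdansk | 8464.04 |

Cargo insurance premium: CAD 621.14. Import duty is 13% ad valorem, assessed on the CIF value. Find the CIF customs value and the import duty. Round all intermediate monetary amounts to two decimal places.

CIF = EXW price + pre-shipment costs + freight + insurance
CIF = 21798.04 + 1773.88 + 106.05 + 709.22 + 8464.04 + 621.14 = 33472.37
Import duty = 33472.37 × 13% = 4351.41

CIF value: CAD 33472.37; import duty: CAD 4351.41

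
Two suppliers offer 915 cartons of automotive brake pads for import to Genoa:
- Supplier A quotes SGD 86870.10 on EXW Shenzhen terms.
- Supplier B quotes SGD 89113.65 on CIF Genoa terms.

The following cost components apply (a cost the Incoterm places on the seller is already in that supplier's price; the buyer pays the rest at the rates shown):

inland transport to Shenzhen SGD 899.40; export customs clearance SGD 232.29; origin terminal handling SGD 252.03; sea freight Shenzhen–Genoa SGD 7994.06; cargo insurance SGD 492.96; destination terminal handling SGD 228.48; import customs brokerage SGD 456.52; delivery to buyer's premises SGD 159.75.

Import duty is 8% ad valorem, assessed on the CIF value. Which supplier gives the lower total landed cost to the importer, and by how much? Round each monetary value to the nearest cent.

Supplier A (EXW):
CIF value = EXW price + inland to port + export clearance + origin terminal + freight + insurance = 86870.10 + 899.40 + 232.29 + 252.03 + 7994.06 + 492.96 = 96740.84
Import duty = 96740.84 × 8% = 7739.27
Buyer bears (A): 899.40 + 232.29 + 252.03 + 7994.06 + 492.96 + 228.48 + 456.52 + 159.75 = 10715.49
Landed cost (A) = invoice 86870.10 + 10715.49 + duty 7739.27 = 105324.86
Supplier B (CIF):
The CIF price already equals the CIF value: 89113.65
Import duty = 89113.65 × 8% = 7129.09
Buyer bears (B): 228.48 + 456.52 + 159.75 = 844.75
Landed cost (B) = invoice 89113.65 + 844.75 + duty 7129.09 = 97087.49
Difference = |105324.86 − 97087.49| = 8237.37

Supplier B is cheaper by SGD 8237.37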